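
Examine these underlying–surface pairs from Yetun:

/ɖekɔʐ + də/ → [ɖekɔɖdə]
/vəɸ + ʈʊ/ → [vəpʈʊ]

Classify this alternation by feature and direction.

The segment that alternates is /ʐ/, which surfaces as [ɖ] when adjacent to /d/.
The change fricative → stop matches the manner of the following /d/, identifying this as manner assimilation.
Place and voice are unchanged, so the assimilation is partial, not total.
Checking the remaining alternation: /ɸ/ → [p] before /ʈ/ (fricative → stop, matching a stop) — only manner changes, and always toward the following segment.
Since the segment that changes precedes the conditioning segment, the assimilation is regressive.

regressive manner assimilation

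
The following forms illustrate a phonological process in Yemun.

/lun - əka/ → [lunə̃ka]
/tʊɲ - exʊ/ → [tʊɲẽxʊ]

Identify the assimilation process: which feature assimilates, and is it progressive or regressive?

progressive nasality assimilation (vowel nasalisation)

The vowel /ə/ surfaces as nasalised [ə̃] next to the preceding nasal /n/ — it has acquired the [+nasal] feature of its neighbour.
The other form shows the same pattern: /e/ → [ẽ] after /ɲ/ — each time a vowel is nasalised next to a preceding nasal.
Because the conditioning nasal is to the left of the vowel that changes, the process is progressive (perseverative).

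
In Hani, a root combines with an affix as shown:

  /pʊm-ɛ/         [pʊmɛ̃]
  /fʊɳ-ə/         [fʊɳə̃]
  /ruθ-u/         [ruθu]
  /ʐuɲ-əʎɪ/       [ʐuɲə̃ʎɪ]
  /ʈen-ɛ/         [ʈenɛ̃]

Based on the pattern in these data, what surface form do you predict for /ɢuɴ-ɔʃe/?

The data show progressive nasality assimilation (vowel nasalisation): /ɛ/ → [ɛ̃] after /m/; /ə/ → [ə̃] after /ɳ/; /ə/ → [ə̃] after /ɲ/; /ɛ/ → [ɛ̃] after /n/ — a vowel is nasalised by an immediately preceding nasal consonant.
No change occurs in [ruθu] because the vowel at the boundary is adjacent to an oral consonant, not a nasal (/u/ next to /θ/).
The vowel /ɔ/ is adjacent to the preceding nasal /ɴ/, so it acquires [+nasal] and surfaces as [ɔ̃].

[ɢuɴɔ̃ʃe]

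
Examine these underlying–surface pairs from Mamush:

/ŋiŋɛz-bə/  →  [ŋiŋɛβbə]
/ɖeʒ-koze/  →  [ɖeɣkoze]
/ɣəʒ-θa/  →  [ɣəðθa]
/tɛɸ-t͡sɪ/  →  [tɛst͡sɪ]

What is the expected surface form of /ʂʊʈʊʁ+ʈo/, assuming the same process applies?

[ʂʊʈʊʐʈo]

The data show regressive place assimilation: /z/ → [β] before /b/; /ʒ/ → [ɣ] before /k/; /ʒ/ → [ð] before /θ/; /ɸ/ → [s] before /t͡s/. In each pair only place changes, matching the following consonant, while manner and voice stay constant.
The rule targets /ʁ/ (voiced uvular fricative), which sits before the trigger /ʈ/ (retroflex).
The voiced retroflex fricative is [ʐ], so /ʁ/ → [ʐ].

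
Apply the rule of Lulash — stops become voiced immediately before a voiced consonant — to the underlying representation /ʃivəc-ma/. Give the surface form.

/c/ is a voiceless palatal stop. The following trigger /m/ is voiced, so /c/ must become voiced as well.
Changing only its voicing to voiced gives [ɟ] — the voiced palatal stop.

[ʃivəɟma]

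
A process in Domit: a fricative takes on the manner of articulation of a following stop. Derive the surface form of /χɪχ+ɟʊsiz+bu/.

[χɪqɟʊsidbu]

The rule targets /χ/ (voiceless uvular fricative), which sits before the trigger /ɟ/ (stop).
Changing only its manner to stop gives [q] — the voiceless uvular stop.
At the second juncture, /z/ likewise becomes [d] adjacent to /b/.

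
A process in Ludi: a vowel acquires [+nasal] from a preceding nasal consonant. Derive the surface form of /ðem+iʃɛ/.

[ðemĩʃɛ]

The vowel /i/ is adjacent to the preceding nasal /m/, so it acquires [+nasal] and surfaces as [ĩ].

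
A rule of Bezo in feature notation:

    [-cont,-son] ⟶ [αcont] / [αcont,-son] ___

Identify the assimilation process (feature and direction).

progressive manner assimilation

The shared variable α links the value of [cont] on the target to that of the neighbouring obstruent. [cont] distinguishes stops from fricatives — a manner-of-articulation feature — so this is manner assimilation.
The conditioning segment sits to the left of the focus bar, meaning the trigger precedes the segment that changes — progressive assimilation.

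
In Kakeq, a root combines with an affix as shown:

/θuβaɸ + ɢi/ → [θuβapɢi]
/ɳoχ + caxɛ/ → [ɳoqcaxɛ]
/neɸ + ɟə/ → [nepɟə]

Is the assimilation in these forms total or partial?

Underlying /ɸ/ is realised as [p] next to /ɢ/; /ɢ/ itself does not change.
/ɸ/ is a fricative while /ɢ/ is a stop; the output [p] is a stop, matching the trigger — so the feature that spreads is manner.
Place and voice are unchanged, so the assimilation is partial, not total.
The other alternating forms pattern the same way: /χ/ → [q] before /c/ (fricative → stop, matching a stop); /ɸ/ → [p] before /ɟ/ (fricative → stop, matching a stop) — only manner changes, and always toward the following segment.

partial assimilation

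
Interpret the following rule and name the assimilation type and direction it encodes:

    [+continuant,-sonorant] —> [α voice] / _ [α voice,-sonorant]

regressive voicing assimilation

The rule copies [voice] from the environment onto the target, so the assimilating feature is voicing.
The conditioning segment sits to the right of the focus bar, meaning the trigger follows the segment that changes — regressive assimilation.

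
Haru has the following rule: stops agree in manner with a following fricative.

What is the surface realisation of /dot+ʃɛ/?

The rule targets /t/ (voiceless alveolar stop), which sits before the trigger /ʃ/ (fricative).
Changing only its manner to fricative gives [s] — the voiceless alveolar fricative.

[dosʃɛ]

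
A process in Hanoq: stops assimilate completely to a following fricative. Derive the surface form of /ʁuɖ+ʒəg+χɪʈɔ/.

/ɖ/ is the segment targeted by the rule; it sits immediately before /ʒ/, so it assimilates completely and surfaces as [ʒ].
The same rule applies at the second boundary: /g/ → [χ] next to /χ/.

[ʁuʒʒəχχɪʈɔ]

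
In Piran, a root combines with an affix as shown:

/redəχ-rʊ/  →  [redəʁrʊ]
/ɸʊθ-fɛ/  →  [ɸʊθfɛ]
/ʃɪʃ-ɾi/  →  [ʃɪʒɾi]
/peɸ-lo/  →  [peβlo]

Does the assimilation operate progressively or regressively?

regressive

The segment that alternates is /χ/, which surfaces as [ʁ] when adjacent to /r/.
/χ/ is voiceless while /r/ is voiced; the output [ʁ] is voiced, matching the trigger — so the feature that spreads is voicing.
The same holds elsewhere in the data: /ʃ/ → [ʒ] before /ɾ/ (voiceless → voiced, matching voiced); /ɸ/ → [β] before /l/ (voiceless → voiced, matching voiced) — only voicing changes, and always toward the following segment.
No alternation appears in [ɸʊθfɛ]: there the adjacent consonants already agree in voicing (/θ/ and /f/ are both voiceless), so this form is consistent with the same rule.
The trigger is the following segment, so the direction is regressive (anticipatory).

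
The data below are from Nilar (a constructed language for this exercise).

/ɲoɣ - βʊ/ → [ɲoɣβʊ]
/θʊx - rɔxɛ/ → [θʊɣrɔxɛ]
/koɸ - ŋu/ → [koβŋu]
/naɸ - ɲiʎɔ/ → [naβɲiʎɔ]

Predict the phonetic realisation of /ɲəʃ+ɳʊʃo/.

The data show regressive voicing assimilation: /x/ → [ɣ] before /r/; /ɸ/ → [β] before /ŋ/; /ɸ/ → [β] before /ɲ/. In each pair only voicing changes, matching the following consonant, while place and manner stay constant.
No alternation appears in [ɲoɣβʊ]: there the adjacent consonants already agree in voicing (/ɣ/ and /β/ are both voiced), so this form is consistent with the same rule.
/ʃ/ is a voiceless postalveolar fricative. The following trigger /ɳ/ is voiced, so /ʃ/ must become voiced as well.
A voiced postalveolar fricative is [ʒ], so the surface segment is [ʒ].

[ɲəʒɳʊʃo]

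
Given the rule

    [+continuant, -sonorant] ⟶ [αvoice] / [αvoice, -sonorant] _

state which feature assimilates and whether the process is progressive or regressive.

The shared variable α links the value of [voice] on the target to the same value on the neighbouring segment, so voicing is the feature that assimilates.
Since the environment is written before the underscore, the trigger precedes the target; the direction is progressive.

progressive voicing assimilation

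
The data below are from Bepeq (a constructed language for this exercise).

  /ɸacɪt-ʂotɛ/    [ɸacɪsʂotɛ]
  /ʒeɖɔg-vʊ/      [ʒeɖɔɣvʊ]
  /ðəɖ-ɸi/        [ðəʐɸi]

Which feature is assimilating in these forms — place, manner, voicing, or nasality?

manner

Comparing underlying and surface forms, /t/ → [s] is the alternation; the neighbouring /ʂ/ is constant.
The change stop → fricative matches the manner of the following /ʂ/, identifying this as manner assimilation.
Checking the remaining alternations: /g/ → [ɣ] before /v/ (stop → fricative, matching a fricative); /ɖ/ → [ʐ] before /ɸ/ (stop → fricative, matching a fricative) — only manner changes, and always toward the following segment.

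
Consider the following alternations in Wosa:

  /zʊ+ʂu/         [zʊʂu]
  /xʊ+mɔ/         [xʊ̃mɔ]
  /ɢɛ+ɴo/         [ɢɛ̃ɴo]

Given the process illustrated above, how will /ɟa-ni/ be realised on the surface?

[ɟãni]

The data show regressive nasality assimilation (vowel nasalisation): /ʊ/ → [ʊ̃] before /m/; /ɛ/ → [ɛ̃] before /ɴ/ — a vowel is nasalised by an immediately following nasal consonant.
No change occurs in [zʊʂu] because the vowel at the boundary is adjacent to an oral consonant, not a nasal (/ʊ/ next to /ʂ/).
/a/ sits next to the nasal /n/ and is therefore nasalised to [ã].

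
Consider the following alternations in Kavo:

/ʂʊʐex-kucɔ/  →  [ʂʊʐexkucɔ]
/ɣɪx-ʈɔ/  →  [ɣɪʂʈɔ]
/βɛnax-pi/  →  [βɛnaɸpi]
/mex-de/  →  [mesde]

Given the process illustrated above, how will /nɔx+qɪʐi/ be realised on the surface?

The data show regressive place assimilation: /x/ → [ʂ] before /ʈ/; /x/ → [ɸ] before /p/; /x/ → [s] before /d/. In each pair only place changes, matching the following consonant, while manner and voice stay constant.
Nothing changes in [ʂʊʐexkucɔ]: there the adjacent consonants already agree in place (/x/ and /k/ are both velar), so this form is consistent with the same rule.
The rule targets /x/ (voiceless velar fricative), which sits before the trigger /q/ (uvular).
Changing only its place to uvular gives [χ] — the voiceless uvular fricative.

[nɔχqɪʐi]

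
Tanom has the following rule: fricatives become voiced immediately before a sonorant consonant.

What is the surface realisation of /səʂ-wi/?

/ʂ/ is a voiceless retroflex fricative. The following trigger /w/ is voiced, so /ʂ/ must become voiced as well.
A voiced retroflex fricative is [ʐ], so the surface segment is [ʐ].

[səʐwi]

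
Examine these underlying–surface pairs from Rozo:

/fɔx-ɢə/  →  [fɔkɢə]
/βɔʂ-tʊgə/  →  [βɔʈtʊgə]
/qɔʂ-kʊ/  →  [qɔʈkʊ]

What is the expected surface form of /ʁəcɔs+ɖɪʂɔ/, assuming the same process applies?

[ʁəcɔtɖɪʂɔ]

The data show regressive manner assimilation: /x/ → [k] before /ɢ/; /ʂ/ → [ʈ] before /t/; /ʂ/ → [ʈ] before /k/. In each pair only manner changes, matching the following consonant, while place and voice stay constant.
/s/ is a voiceless alveolar fricative. The following trigger /ɖ/ is a stop, so /s/ must become a stop as well.
A voiceless alveolar stop is [t], so the surface segment is [t].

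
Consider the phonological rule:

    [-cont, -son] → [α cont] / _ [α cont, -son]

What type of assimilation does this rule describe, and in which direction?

regressive manner assimilation

The rule copies [cont] (continuancy) from the environment onto the target stops; since [±cont] encodes the stop/fricative manner contrast, the assimilating dimension is manner.
The conditioning segment sits to the right of the focus bar, meaning the trigger follows the segment that changes — regressive assimilation.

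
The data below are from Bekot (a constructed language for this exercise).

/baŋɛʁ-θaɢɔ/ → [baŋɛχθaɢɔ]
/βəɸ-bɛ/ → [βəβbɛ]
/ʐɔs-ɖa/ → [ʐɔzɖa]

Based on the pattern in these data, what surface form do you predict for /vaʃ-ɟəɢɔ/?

The data show regressive voicing assimilation: /ʁ/ → [χ] before /θ/; /ɸ/ → [β] before /b/; /s/ → [z] before /ɖ/. In each pair only voicing changes, matching the following consonant, while place and manner stay constant.
/ʃ/ is a voiceless postalveolar fricative. The following trigger /ɟ/ is voiced, so /ʃ/ must become voiced as well.
Changing only its voicing to voiced gives [ʒ] — the voiced postalveolar fricative.

[vaʒɟəɢɔ]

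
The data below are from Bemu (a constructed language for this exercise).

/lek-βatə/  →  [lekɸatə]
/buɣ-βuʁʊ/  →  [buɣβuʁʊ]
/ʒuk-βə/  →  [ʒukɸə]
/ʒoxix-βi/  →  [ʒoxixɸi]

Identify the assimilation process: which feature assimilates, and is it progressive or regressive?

progressive voicing assimilation

Comparing underlying and surface forms, /β/ → [ɸ] is the alternation; the neighbouring /k/ is constant.
The change voiced → voiceless matches the voicing of the preceding /k/, identifying this as voicing assimilation.
Place and manner are unchanged, so the assimilation is partial, not total.
Checking the remaining alternation: /β/ → [ɸ] after /x/ (voiced → voiceless, matching voiceless) — only voicing changes, and always toward the preceding segment.
Nothing changes in [buɣβuʁʊ]: there the adjacent consonants already agree in voicing (/β/ and /ɣ/ are both voiced), so this form is consistent with the same rule.
Since the segment that changes follows the conditioning segment, the assimilation is progressive.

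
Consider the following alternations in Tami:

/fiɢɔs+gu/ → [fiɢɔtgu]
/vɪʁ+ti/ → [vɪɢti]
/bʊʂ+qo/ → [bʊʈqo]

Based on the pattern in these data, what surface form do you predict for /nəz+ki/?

[nədki]

The data show regressive manner assimilation: /s/ → [t] before /g/; /ʁ/ → [ɢ] before /t/; /ʂ/ → [ʈ] before /q/. In each pair only manner changes, matching the following consonant, while place and voice stay constant.
The rule targets /z/ (voiced alveolar fricative), which sits before the trigger /k/ (stop).
Changing only its manner to stop gives [d] — the voiced alveolar stop.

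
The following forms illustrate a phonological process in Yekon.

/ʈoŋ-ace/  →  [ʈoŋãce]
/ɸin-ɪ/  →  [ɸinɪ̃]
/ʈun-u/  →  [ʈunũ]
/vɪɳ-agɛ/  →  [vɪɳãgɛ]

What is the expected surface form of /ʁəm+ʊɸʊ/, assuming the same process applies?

The data show progressive nasality assimilation (vowel nasalisation): /a/ → [ã] after /ŋ/; /ɪ/ → [ɪ̃] after /n/; /u/ → [ũ] after /n/; /a/ → [ã] after /ɳ/ — a vowel is nasalised by an immediately preceding nasal consonant.
The vowel /ʊ/ is adjacent to the preceding nasal /m/, so it acquires [+nasal] and surfaces as [ʊ̃].

[ʁəmʊ̃ɸʊ]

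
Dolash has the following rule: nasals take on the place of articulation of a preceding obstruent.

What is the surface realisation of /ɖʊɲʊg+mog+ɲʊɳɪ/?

[ɖʊɲʊgŋogŋʊɳɪ]

The rule targets /m/ (voiced bilabial nasal), which sits after the trigger /g/ (velar).
Changing only its place to velar gives [ŋ] — the voiced velar nasal.
The same rule applies at the second boundary: /ɲ/ → [ŋ] next to /g/.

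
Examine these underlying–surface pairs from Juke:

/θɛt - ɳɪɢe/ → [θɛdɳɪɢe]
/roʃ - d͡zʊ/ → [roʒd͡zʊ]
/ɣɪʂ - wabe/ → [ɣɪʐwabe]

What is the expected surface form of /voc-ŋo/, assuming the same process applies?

The data show regressive voicing assimilation: /t/ → [d] before /ɳ/; /ʃ/ → [ʒ] before /d͡z/; /ʂ/ → [ʐ] before /w/. In each pair only voicing changes, matching the following consonant, while place and manner stay constant.
The rule targets /c/ (voiceless palatal stop), which sits before the trigger /ŋ/ (voiced).
A voiced palatal stop is [ɟ], so the surface segment is [ɟ].

[voɟŋo]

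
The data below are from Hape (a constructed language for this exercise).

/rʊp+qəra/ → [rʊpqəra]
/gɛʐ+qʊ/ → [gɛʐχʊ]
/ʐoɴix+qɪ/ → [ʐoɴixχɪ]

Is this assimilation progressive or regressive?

The segment that alternates is /q/, which surfaces as [χ] when adjacent to /ʐ/.
The change stop → fricative matches the manner of the preceding /ʐ/, identifying this as manner assimilation.
The other alternating form patterns the same way: /q/ → [χ] after /x/ (stop → fricative, matching a fricative) — only manner changes, and always toward the preceding segment.
No alternation appears in [rʊpqəra]: there the adjacent consonants already agree in manner (/q/ and /p/ are both stops), so this form is consistent with the same rule.
Since the segment that changes follows the conditioning segment, the assimilation is progressive.

progressive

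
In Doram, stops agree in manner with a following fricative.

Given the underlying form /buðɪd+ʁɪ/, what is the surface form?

The rule targets /d/ (voiced alveolar stop), which sits before the trigger /ʁ/ (fricative).
The voiced alveolar fricative is [z], so /d/ → [z].

[buðɪzʁɪ]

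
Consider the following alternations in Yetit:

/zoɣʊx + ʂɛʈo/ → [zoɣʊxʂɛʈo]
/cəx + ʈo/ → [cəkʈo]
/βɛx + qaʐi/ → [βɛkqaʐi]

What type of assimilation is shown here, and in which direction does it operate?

regressive manner assimilation

Comparing underlying and surface forms, /x/ → [k] is the alternation; the neighbouring /ʈ/ is constant.
The change fricative → stop matches the manner of the following /ʈ/, identifying this as manner assimilation.
Place and voice are unchanged, so the assimilation is partial, not total.
The same holds elsewhere in the data: /x/ → [k] before /q/ (fricative → stop, matching a stop) — only manner changes, and always toward the following segment.
Nothing changes in [zoɣʊxʂɛʈo]: there the adjacent consonants already agree in manner (/x/ and /ʂ/ are both fricatives), so this form is consistent with the same rule.
Since the segment that changes precedes the conditioning segment, the assimilation is regressive.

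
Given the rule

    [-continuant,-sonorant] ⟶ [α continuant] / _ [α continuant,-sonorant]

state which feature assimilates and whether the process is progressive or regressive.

regressive manner assimilation

The shared variable α links the value of [continuant] on the target to that of the neighbouring obstruent. [continuant] distinguishes stops from fricatives — a manner-of-articulation feature — so this is manner assimilation.
The conditioning segment sits to the right of the focus bar, meaning the trigger follows the segment that changes — regressive assimilation.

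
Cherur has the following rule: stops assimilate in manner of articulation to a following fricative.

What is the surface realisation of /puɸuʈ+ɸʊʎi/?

[puɸuʂɸʊʎi]

The rule targets /ʈ/ (voiceless retroflex stop), which sits before the trigger /ɸ/ (fricative).
The voiceless retroflex fricative is [ʂ], so /ʈ/ → [ʂ].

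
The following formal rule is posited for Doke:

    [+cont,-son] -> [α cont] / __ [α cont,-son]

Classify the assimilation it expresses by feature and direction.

regressive manner assimilation

The rule copies [cont] (continuancy) from the environment onto the target fricatives; since [±cont] encodes the stop/fricative manner contrast, the assimilating dimension is manner.
Since the environment is written after the underscore, the trigger follows the target; the direction is regressive.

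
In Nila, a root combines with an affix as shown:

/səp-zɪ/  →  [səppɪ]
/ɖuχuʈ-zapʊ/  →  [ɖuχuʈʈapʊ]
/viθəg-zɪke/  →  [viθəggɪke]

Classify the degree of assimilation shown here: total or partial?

Underlying /z/ is realised as [p] next to /p/; /p/ itself does not change.
The output [p] is identical to the trigger /p/ — every feature (place, manner, voicing) has been copied — so this is total assimilation.
The other forms behave the same way: /z/ → [ʈ] after /ʈ/; /z/ → [g] after /g/ — in each case the output is a copy of the preceding consonant.

total assimilation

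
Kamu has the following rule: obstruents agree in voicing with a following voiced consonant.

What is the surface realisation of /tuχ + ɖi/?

[tuʁɖi]

The rule targets /χ/ (voiceless uvular fricative), which sits before the trigger /ɖ/ (voiced).
Changing only its voicing to voiced gives [ʁ] — the voiced uvular fricative.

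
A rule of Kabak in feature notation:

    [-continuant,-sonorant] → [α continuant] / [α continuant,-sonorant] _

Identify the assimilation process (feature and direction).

progressive manner assimilation

The shared variable α links the value of [continuant] on the target to that of the neighbouring obstruent. [continuant] distinguishes stops from fricatives — a manner-of-articulation feature — so this is manner assimilation.
Since the environment is written before the underscore, the trigger precedes the target; the direction is progressive.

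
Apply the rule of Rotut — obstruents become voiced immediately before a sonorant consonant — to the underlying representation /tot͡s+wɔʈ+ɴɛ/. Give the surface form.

[tod͡zwɔɖɴɛ]

The rule targets /t͡s/ (voiceless alveolar affricate), which sits before the trigger /w/ (voiced).
Changing only its voicing to voiced gives [d͡z] — the voiced alveolar affricate.
The same rule applies at the second boundary: /ʈ/ → [ɖ] next to /ɴ/.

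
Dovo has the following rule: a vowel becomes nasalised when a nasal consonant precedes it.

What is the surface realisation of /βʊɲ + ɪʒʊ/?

/ɪ/ sits next to the nasal /ɲ/ and is therefore nasalised to [ɪ̃].

[βʊɲɪ̃ʒʊ]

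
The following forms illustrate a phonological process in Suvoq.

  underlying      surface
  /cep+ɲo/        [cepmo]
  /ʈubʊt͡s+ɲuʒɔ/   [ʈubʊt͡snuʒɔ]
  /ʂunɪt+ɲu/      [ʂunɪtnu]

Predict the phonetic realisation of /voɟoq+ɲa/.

The data show progressive place assimilation: /ɲ/ → [m] after /p/; /ɲ/ → [n] after /t͡s/; /ɲ/ → [n] after /t/. In each pair only place changes, matching the preceding consonant, while manner and voice stay constant.
The rule targets /ɲ/ (voiced palatal nasal), which sits after the trigger /q/ (uvular).
A voiced uvular nasal is [ɴ], so the surface segment is [ɴ].

[voɟoqɴa]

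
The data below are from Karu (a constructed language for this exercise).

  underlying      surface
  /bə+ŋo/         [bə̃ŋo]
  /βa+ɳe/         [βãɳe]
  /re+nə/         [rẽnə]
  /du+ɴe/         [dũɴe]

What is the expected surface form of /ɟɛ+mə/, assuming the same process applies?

[ɟɛ̃mə]

The data show regressive nasality assimilation (vowel nasalisation): /ə/ → [ə̃] before /ŋ/; /a/ → [ã] before /ɳ/; /e/ → [ẽ] before /n/; /u/ → [ũ] before /ɴ/ — a vowel is nasalised by an immediately following nasal consonant.
The vowel /ɛ/ is adjacent to the following nasal /m/, so it acquires [+nasal] and surfaces as [ɛ̃].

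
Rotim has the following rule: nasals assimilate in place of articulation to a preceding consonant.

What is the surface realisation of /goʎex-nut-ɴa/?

/n/ is a voiced alveolar nasal. The preceding trigger /x/ is velar, so /n/ must become velar as well.
Changing only its place to velar gives [ŋ] — the voiced velar nasal.
The same rule applies at the second boundary: /ɴ/ → [n] next to /t/.

[goʎexŋutna]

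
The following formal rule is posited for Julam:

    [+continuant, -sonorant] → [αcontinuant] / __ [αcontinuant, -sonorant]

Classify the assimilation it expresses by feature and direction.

regressive manner assimilation

The shared variable α links the value of [continuant] on the target to that of the neighbouring obstruent. [continuant] distinguishes stops from fricatives — a manner-of-articulation feature — so this is manner assimilation.
The conditioning segment sits to the right of the focus bar, meaning the trigger follows the segment that changes — regressive assimilation.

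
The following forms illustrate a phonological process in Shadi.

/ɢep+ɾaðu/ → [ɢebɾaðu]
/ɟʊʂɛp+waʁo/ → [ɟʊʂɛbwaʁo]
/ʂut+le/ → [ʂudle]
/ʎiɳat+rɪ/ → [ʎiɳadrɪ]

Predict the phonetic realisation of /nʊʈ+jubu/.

The data show regressive voicing assimilation: /p/ → [b] before /ɾ/; /p/ → [b] before /w/; /t/ → [d] before /l/; /t/ → [d] before /r/. In each pair only voicing changes, matching the following consonant, while place and manner stay constant.
The rule targets /ʈ/ (voiceless retroflex stop), which sits before the trigger /j/ (voiced).
The voiced retroflex stop is [ɖ], so /ʈ/ → [ɖ].

[nʊɖjubu]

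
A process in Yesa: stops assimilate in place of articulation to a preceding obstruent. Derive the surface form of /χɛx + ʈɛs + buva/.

[χɛxkɛsduva]

The rule targets /ʈ/ (voiceless retroflex stop), which sits after the trigger /x/ (velar).
The voiceless velar stop is [k], so /ʈ/ → [k].
At the second juncture, /b/ likewise becomes [d] adjacent to /s/.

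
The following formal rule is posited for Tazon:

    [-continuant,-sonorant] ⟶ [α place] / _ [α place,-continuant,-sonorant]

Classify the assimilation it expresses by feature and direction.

The shared variable α links the value of the place features (abbreviated [place]) on the target to the same value on the neighbouring segment, so place is the feature that assimilates.
The conditioning segment sits to the right of the focus bar, meaning the trigger follows the segment that changes — regressive assimilation.

regressive place assimilation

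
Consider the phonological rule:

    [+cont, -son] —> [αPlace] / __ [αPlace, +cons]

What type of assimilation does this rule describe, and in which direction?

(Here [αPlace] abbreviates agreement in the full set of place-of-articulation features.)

regressive place assimilation

The rule copies the place features (abbreviated [Place]) from the environment onto the target, so the assimilating feature is place.
The conditioning segment sits to the right of the focus bar, meaning the trigger follows the segment that changes — regressive assimilation.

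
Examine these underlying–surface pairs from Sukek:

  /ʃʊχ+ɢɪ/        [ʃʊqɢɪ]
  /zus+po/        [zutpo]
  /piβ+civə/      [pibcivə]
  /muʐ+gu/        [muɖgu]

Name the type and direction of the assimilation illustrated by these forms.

regressive manner assimilation

Underlying /χ/ is realised as [q] next to /ɢ/; /ɢ/ itself does not change.
/χ/ is a fricative while /ɢ/ is a stop; the output [q] is a stop, matching the trigger — so the feature that spreads is manner.
Place and voice are unchanged, so the assimilation is partial, not total.
Checking the remaining alternations: /s/ → [t] before /p/ (fricative → stop, matching a stop); /β/ → [b] before /c/ (fricative → stop, matching a stop); /ʐ/ → [ɖ] before /g/ (fricative → stop, matching a stop) — only manner changes, and always toward the following segment.
Since the segment that changes precedes the conditioning segment, the assimilation is regressive.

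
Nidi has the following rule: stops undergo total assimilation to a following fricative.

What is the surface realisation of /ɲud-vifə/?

[ɲuvvifə]

/d/ is the segment targeted by the rule; it sits immediately before /v/, so it assimilates completely and surfaces as [v].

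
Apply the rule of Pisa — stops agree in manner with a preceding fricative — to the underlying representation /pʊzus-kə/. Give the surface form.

The rule targets /k/ (voiceless velar stop), which sits after the trigger /s/ (fricative).
Changing only its manner to fricative gives [x] — the voiceless velar fricative.

[pʊzusxə]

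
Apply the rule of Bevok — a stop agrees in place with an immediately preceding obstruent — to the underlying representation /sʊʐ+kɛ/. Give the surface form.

/k/ is a voiceless velar stop. The preceding trigger /ʐ/ is retroflex, so /k/ must become retroflex as well.
A voiceless retroflex stop is [ʈ], so the surface segment is [ʈ].

[sʊʐʈɛ]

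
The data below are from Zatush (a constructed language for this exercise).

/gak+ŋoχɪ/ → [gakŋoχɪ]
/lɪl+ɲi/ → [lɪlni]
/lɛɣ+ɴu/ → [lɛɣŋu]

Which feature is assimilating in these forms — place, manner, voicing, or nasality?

place

Underlying /ɲ/ is realised as [n] next to /l/; /l/ itself does not change.
/ɲ/ is palatal while /l/ is alveolar; the output [n] is alveolar, matching the trigger — so the feature that spreads is place.
The same holds elsewhere in the data: /ɴ/ → [ŋ] after /ɣ/ (uvular → velar, matching velar) — only place changes, and always toward the preceding segment.
Nothing changes in [gakŋoχɪ]: there the adjacent consonants already agree in place (/ŋ/ and /k/ are both velar), so this form is consistent with the same rule.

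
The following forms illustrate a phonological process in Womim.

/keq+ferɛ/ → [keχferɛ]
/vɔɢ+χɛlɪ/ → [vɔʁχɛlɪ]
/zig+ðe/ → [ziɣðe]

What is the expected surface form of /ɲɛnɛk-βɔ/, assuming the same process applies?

The data show regressive manner assimilation: /q/ → [χ] before /f/; /ɢ/ → [ʁ] before /χ/; /g/ → [ɣ] before /ð/. In each pair only manner changes, matching the following consonant, while place and voice stay constant.
/k/ is a voiceless velar stop. The following trigger /β/ is a fricative, so /k/ must become a fricative as well.
Changing only its manner to fricative gives [x] — the voiceless velar fricative.

[ɲɛnɛxβɔ]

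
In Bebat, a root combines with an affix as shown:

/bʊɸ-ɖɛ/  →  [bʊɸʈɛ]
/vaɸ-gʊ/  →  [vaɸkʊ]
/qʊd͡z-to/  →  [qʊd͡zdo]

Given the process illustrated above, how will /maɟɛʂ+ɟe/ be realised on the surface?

The data show progressive voicing assimilation: /ɖ/ → [ʈ] after /ɸ/; /g/ → [k] after /ɸ/; /t/ → [d] after /d͡z/. In each pair only voicing changes, matching the preceding consonant, while place and manner stay constant.
The rule targets /ɟ/ (voiced palatal stop), which sits after the trigger /ʂ/ (voiceless).
A voiceless palatal stop is [c], so the surface segment is [c].

[maɟɛʂce]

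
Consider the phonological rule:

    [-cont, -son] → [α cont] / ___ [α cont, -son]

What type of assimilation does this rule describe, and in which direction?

regressive manner assimilation

The shared variable α links the value of [cont] on the target to that of the neighbouring obstruent. [cont] distinguishes stops from fricatives — a manner-of-articulation feature — so this is manner assimilation.
The conditioning segment sits to the right of the focus bar, meaning the trigger follows the segment that changes — regressive assimilation.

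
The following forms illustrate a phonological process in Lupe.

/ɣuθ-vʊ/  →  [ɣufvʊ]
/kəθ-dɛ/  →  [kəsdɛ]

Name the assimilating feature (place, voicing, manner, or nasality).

place

Comparing underlying and surface forms, /θ/ → [f] is the alternation; the neighbouring /v/ is constant.
The change dental → labiodental matches the place of the following /v/, identifying this as place assimilation.
Checking the remaining alternation: /θ/ → [s] before /d/ (dental → alveolar, matching alveolar) — only place changes, and always toward the following segment.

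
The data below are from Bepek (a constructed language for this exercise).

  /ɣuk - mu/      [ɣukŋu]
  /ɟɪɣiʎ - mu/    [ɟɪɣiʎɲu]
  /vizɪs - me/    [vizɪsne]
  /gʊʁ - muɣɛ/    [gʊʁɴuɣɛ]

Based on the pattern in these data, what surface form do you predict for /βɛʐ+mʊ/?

[βɛʐɳʊ]

The data show progressive place assimilation: /m/ → [ŋ] after /k/; /m/ → [ɲ] after /ʎ/; /m/ → [n] after /s/; /m/ → [ɴ] after /ʁ/. In each pair only place changes, matching the preceding consonant, while manner and voice stay constant.
/m/ is a voiced bilabial nasal. The preceding trigger /ʐ/ is retroflex, so /m/ must become retroflex as well.
A voiced retroflex nasal is [ɳ], so the surface segment is [ɳ].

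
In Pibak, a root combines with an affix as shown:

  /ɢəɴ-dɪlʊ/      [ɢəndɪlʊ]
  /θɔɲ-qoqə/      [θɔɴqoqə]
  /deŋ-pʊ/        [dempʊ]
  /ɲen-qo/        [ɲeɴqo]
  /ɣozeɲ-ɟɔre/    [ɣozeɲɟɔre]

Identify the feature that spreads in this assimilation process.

Comparing underlying and surface forms, /ɴ/ → [n] is the alternation; the neighbouring /d/ is constant.
/ɴ/ is uvular while /d/ is alveolar; the output [n] is alveolar, matching the trigger — so the feature that spreads is place.
The other alternating forms pattern the same way: /ɲ/ → [ɴ] before /q/ (palatal → uvular, matching uvular); /ŋ/ → [m] before /p/ (velar → bilabial, matching bilabial); /n/ → [ɴ] before /q/ (alveolar → uvular, matching uvular) — only place changes, and always toward the following segment.
Nothing changes in [ɣozeɲɟɔre]: there the adjacent consonants already agree in place (/ɲ/ and /ɟ/ are both palatal), so this form is consistent with the same rule.

place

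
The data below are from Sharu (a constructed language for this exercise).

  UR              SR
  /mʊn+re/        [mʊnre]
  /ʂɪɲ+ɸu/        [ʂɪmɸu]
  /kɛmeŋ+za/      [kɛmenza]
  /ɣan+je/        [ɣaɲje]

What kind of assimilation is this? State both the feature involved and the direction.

regressive place assimilation

Underlying /ɲ/ is realised as [m] next to /ɸ/; /ɸ/ itself does not change.
/ɲ/ is palatal while /ɸ/ is bilabial; the output [m] is bilabial, matching the trigger — so the feature that spreads is place.
Manner and voice are unchanged, so the assimilation is partial, not total.
Checking the remaining alternations: /ŋ/ → [n] before /z/ (velar → alveolar, matching alveolar); /n/ → [ɲ] before /j/ (alveolar → palatal, matching palatal) — only place changes, and always toward the following segment.
No alternation appears in [mʊnre]: there the adjacent consonants already agree in place (/n/ and /r/ are both alveolar), so this form is consistent with the same rule.
The trigger is the following segment, so the direction is regressive (anticipatory).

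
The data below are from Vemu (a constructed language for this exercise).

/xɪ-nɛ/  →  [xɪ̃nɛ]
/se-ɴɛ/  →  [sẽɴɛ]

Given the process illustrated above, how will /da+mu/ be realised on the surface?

The data show regressive nasality assimilation (vowel nasalisation): /ɪ/ → [ɪ̃] before /n/; /e/ → [ẽ] before /ɴ/ — a vowel is nasalised by an immediately following nasal consonant.
The vowel /a/ is adjacent to the following nasal /m/, so it acquires [+nasal] and surfaces as [ã].

[dãmu]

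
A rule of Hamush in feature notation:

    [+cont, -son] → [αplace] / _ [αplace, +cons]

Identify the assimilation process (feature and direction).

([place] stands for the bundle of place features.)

The shared variable α links the value of the place features (abbreviated [place]) on the target to the same value on the neighbouring segment, so place is the feature that assimilates.
Since the environment is written after the underscore, the trigger follows the target; the direction is regressive.

regressive place assimilation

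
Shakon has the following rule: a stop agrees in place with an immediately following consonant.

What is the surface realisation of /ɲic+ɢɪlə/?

[ɲiqɢɪlə]

The rule targets /c/ (voiceless palatal stop), which sits before the trigger /ɢ/ (uvular).
A voiceless uvular stop is [q], so the surface segment is [q].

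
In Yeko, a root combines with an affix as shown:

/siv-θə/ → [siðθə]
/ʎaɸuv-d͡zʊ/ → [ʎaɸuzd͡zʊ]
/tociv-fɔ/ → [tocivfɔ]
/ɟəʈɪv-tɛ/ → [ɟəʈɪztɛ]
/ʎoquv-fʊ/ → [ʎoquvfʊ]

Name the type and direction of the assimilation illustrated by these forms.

regressive place assimilation

Underlying /v/ is realised as [ð] next to /θ/; /θ/ itself does not change.
The change labiodental → dental matches the place of the following /θ/, identifying this as place assimilation.
Manner and voice are unchanged, so the assimilation is partial, not total.
The other alternating forms pattern the same way: /v/ → [z] before /d͡z/ (labiodental → alveolar, matching alveolar); /v/ → [z] before /t/ (labiodental → alveolar, matching alveolar) — only place changes, and always toward the following segment.
No alternation appears in [tocivfɔ], [ʎoquvfʊ]: there the adjacent consonants already agree in place (/v/ and /f/ are both labiodental; /v/ and /f/ are both labiodental), so these forms are consistent with the same rule.
Since the segment that changes precedes the conditioning segment, the assimilation is regressive.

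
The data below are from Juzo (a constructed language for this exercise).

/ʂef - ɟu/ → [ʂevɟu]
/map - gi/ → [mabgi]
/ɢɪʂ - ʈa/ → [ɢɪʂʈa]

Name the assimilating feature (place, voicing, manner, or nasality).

Underlying /f/ is realised as [v] next to /ɟ/; /ɟ/ itself does not change.
/f/ is voiceless while /ɟ/ is voiced; the output [v] is voiced, matching the trigger — so the feature that spreads is voicing.
Checking the remaining alternation: /p/ → [b] before /g/ (voiceless → voiced, matching voiced) — only voicing changes, and always toward the following segment.
Nothing changes in [ɢɪʂʈa]: there the adjacent consonants already agree in voicing (/ʂ/ and /ʈ/ are both voiceless), so this form is consistent with the same rule.

voicing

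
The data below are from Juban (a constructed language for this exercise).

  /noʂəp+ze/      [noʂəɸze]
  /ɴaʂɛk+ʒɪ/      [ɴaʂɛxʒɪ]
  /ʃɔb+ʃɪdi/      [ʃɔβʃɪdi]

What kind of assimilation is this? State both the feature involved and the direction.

regressive manner assimilation

The segment that alternates is /p/, which surfaces as [ɸ] when adjacent to /z/.
/p/ is a stop while /z/ is a fricative; the output [ɸ] is a fricative, matching the trigger — so the feature that spreads is manner.
Place and voice are unchanged, so the assimilation is partial, not total.
The same holds elsewhere in the data: /k/ → [x] before /ʒ/ (stop → fricative, matching a fricative); /b/ → [β] before /ʃ/ (stop → fricative, matching a fricative) — only manner changes, and always toward the following segment.
Since the segment that changes precedes the conditioning segment, the assimilation is regressive.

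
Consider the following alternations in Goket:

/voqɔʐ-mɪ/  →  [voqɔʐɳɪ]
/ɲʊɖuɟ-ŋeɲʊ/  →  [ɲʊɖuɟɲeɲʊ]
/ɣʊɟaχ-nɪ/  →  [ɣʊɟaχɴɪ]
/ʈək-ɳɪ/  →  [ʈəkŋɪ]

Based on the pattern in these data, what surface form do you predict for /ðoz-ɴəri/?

The data show progressive place assimilation: /m/ → [ɳ] after /ʐ/; /ŋ/ → [ɲ] after /ɟ/; /n/ → [ɴ] after /χ/; /ɳ/ → [ŋ] after /k/. In each pair only place changes, matching the preceding consonant, while manner and voice stay constant.
/ɴ/ is a voiced uvular nasal. The preceding trigger /z/ is alveolar, so /ɴ/ must become alveolar as well.
The voiced alveolar nasal is [n], so /ɴ/ → [n].

[ðoznəri]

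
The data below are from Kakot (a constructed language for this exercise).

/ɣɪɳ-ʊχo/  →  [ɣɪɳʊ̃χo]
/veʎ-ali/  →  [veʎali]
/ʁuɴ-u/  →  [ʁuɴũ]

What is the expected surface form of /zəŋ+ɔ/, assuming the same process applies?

The data show progressive nasality assimilation (vowel nasalisation): /ʊ/ → [ʊ̃] after /ɳ/; /u/ → [ũ] after /ɴ/ — a vowel is nasalised by an immediately preceding nasal consonant.
No change occurs in [veʎali] because the vowel at the boundary is adjacent to an oral consonant, not a nasal (/a/ next to /ʎ/).
The vowel /ɔ/ is adjacent to the preceding nasal /ŋ/, so it acquires [+nasal] and surfaces as [ɔ̃].

[zəŋɔ̃]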